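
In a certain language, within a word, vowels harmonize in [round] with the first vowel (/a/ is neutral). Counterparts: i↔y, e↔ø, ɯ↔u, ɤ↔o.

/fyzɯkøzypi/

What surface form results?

[fyzukøzypy]

/ɯ/ harmonizes with /y/ ([+round]) → [u]
/i/ harmonizes with /y/ ([+round]) → [y]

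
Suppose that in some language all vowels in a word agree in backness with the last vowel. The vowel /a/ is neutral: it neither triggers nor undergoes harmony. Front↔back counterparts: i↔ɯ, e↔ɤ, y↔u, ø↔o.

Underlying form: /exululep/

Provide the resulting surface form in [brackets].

/u/ harmonizes with /e/ ([-back]) → [y]
/u/ harmonizes with /e/ ([-back]) → [y]

[exylylep]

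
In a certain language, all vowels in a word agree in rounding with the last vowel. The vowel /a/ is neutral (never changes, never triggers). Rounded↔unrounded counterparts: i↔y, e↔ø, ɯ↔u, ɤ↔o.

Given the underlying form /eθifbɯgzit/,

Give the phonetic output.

[eθifbɯgzit]

no segment meets the rule's conditions; no change.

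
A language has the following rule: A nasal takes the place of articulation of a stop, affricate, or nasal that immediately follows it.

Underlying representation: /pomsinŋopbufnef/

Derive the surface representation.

/n/ before /ŋ/ (velar) → [ŋ]

[pomsiŋŋopbufnef]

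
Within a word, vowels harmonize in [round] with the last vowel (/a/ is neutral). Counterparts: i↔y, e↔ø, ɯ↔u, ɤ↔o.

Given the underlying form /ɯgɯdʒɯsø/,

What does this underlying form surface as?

[ugudʒusø]

/ɯ/ harmonizes with /ø/ ([+round]) → [u]
/ɯ/ harmonizes with /ø/ ([+round]) → [u]
/ɯ/ harmonizes with /ø/ ([+round]) → [u]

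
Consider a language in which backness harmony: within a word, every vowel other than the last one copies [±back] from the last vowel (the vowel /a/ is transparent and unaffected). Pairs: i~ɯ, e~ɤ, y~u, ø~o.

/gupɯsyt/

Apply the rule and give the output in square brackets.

[gypisyt]

/u/ harmonizes with /y/ ([-back]) → [y]
/ɯ/ harmonizes with /y/ ([-back]) → [i]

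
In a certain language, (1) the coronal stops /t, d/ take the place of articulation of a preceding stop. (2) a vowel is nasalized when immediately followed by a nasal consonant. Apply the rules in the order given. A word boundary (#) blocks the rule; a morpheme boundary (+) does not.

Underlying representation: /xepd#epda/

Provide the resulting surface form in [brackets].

[xepb#epba]

Rule 1: /d/ after /p/ (labial) → [b]
Rule 1: /d/ after /p/ (labial) → [b]
After rule 1: xepb#epba
Rule 2: no segment meets the rule's conditions; no change.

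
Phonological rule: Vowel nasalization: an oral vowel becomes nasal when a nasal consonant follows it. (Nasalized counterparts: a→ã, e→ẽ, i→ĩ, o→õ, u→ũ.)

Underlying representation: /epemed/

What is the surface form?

/e/ before nasal /m/ → [ẽ]

[epẽmed]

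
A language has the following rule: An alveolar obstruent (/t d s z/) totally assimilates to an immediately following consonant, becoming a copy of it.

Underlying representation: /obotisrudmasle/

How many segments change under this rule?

/s/ before /r/ → [r] (total assimilation)
/d/ before /m/ → [m] (total assimilation)
/s/ before /l/ → [l] (total assimilation)
3 segments change.

3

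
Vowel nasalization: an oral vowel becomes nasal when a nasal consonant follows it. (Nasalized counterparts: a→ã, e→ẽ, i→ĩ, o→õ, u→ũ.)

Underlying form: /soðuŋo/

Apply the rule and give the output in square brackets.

/u/ before nasal /ŋ/ → [ũ]

[soðũŋo]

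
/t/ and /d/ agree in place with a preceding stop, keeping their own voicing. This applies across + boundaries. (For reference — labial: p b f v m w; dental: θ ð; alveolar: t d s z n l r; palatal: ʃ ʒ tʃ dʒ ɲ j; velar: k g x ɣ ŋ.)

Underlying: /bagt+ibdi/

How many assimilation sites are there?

2

/t/ after /g/ (velar) → [k]
/d/ after /b/ (labial) → [b]
2 segments change.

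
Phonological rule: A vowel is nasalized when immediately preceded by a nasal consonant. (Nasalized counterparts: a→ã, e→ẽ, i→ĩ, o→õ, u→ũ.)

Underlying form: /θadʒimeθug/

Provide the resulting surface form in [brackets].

[θadʒimẽθug]

/e/ after nasal /m/ → [ẽ]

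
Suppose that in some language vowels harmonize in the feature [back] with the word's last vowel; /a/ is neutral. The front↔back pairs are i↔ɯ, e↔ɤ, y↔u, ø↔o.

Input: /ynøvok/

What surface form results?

/y/ harmonizes with /o/ ([+back]) → [u]
/ø/ harmonizes with /o/ ([+back]) → [o]

[unovok]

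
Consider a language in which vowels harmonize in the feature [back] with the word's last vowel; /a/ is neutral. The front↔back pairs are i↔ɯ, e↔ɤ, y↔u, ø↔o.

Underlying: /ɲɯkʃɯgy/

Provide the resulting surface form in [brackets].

/ɯ/ harmonizes with /y/ ([-back]) → [i]
/ɯ/ harmonizes with /y/ ([-back]) → [i]

[ɲikʃigy]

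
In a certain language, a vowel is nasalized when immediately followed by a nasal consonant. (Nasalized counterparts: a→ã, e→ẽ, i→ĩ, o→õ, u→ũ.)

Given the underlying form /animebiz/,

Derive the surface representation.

/a/ before nasal /n/ → [ã]
/i/ before nasal /m/ → [ĩ]

[ãnĩmebiz]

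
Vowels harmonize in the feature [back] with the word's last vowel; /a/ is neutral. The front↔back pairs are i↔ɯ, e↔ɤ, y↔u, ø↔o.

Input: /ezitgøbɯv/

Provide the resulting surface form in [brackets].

/e/ harmonizes with /ɯ/ ([+back]) → [ɤ]
/i/ harmonizes with /ɯ/ ([+back]) → [ɯ]
/ø/ harmonizes with /ɯ/ ([+back]) → [o]

[ɤzɯtgobɯv]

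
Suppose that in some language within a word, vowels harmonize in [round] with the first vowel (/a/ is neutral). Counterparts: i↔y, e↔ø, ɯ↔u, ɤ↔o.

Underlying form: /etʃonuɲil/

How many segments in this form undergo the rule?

/o/ harmonizes with /e/ ([-round]) → [ɤ]
/u/ harmonizes with /e/ ([-round]) → [ɯ]
2 segments change.

2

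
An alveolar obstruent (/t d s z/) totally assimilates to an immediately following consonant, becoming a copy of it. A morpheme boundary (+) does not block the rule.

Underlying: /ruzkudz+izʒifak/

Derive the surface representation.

/z/ before /k/ → [k] (total assimilation)
/d/ before /z/ → [z] (total assimilation)
/z/ before /ʒ/ → [ʒ] (total assimilation)

[rukkuzz+iʒʒifak]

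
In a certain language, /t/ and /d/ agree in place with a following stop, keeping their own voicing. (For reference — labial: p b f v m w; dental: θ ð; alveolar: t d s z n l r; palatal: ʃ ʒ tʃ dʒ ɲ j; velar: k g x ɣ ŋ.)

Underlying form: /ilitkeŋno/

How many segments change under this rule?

/t/ before /k/ (velar) → [k]
1 segment changes.

1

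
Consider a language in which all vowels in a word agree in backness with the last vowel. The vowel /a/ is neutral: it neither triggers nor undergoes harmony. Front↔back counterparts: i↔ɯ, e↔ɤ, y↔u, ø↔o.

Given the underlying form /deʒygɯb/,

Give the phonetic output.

/e/ harmonizes with /ɯ/ ([+back]) → [ɤ]
/y/ harmonizes with /ɯ/ ([+back]) → [u]

[dɤʒugɯb]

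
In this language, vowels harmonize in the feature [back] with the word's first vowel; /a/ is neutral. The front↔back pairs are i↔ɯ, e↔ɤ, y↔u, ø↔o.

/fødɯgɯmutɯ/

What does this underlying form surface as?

[fødigimyti]

/ɯ/ harmonizes with /ø/ ([-back]) → [i]
/ɯ/ harmonizes with /ø/ ([-back]) → [i]
/u/ harmonizes with /ø/ ([-back]) → [y]
/ɯ/ harmonizes with /ø/ ([-back]) → [i]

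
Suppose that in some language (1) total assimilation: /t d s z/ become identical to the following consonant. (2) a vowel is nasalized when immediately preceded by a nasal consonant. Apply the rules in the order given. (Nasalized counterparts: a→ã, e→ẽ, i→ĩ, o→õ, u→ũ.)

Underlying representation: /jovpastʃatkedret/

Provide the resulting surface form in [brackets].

[jovpatʃtʃakkerret]

Rule 1: /s/ before /tʃ/ → [tʃ] (total assimilation)
Rule 1: /t/ before /k/ → [k] (total assimilation)
Rule 1: /d/ before /r/ → [r] (total assimilation)
After rule 1: jovpatʃtʃakkerret
Rule 2: no segment meets the rule's conditions; no change.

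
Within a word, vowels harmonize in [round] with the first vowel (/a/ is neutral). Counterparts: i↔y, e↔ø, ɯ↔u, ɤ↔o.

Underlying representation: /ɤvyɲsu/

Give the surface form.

[ɤviɲsɯ]

/y/ harmonizes with /ɤ/ ([-round]) → [i]
/u/ harmonizes with /ɤ/ ([-round]) → [ɯ]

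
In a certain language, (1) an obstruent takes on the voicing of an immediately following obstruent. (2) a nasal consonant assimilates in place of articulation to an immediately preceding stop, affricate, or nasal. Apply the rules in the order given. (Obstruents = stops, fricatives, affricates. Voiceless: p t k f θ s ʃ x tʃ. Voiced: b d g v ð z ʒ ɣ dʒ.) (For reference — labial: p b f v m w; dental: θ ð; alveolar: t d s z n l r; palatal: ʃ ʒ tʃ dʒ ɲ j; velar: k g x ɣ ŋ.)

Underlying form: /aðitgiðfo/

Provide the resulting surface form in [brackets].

Rule 1: /t/ before /g/ (voiced) → [d]
Rule 1: /ð/ before /f/ (voiceless) → [θ]
After rule 1: aðidgiθfo
Rule 2: no segment meets the rule's conditions; no change.

[aðidgiθfo]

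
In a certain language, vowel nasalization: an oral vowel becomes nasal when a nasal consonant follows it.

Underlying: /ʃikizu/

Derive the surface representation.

[ʃikizu]

no segment meets the rule's conditions; no change.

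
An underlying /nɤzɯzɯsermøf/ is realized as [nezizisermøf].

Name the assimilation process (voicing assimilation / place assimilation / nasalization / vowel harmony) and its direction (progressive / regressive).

/ɤ/→[e] /ɯ/→[i] /ɯ/→[i].
Vowels agree with the last vowel, so the harmony is regressive.

vowel harmony, regressive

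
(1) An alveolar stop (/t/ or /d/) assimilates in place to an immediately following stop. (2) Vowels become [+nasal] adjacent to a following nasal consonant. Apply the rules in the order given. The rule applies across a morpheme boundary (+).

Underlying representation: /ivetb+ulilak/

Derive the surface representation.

Rule 1: /t/ before /b/ (labial) → [p]
After rule 1: ivepb+ulilak
Rule 2: no segment meets the rule's conditions; no change.

[ivepb+ulilak]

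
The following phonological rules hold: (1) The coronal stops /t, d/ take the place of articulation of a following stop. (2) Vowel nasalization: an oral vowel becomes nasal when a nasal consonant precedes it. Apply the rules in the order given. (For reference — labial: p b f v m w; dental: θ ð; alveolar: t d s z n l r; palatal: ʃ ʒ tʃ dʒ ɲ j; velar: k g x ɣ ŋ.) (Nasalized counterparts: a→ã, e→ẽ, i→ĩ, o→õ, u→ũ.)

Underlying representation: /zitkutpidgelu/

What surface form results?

[zikkuppiggelu]

Rule 1: /t/ before /k/ (velar) → [k]
Rule 1: /t/ before /p/ (labial) → [p]
Rule 1: /d/ before /g/ (velar) → [g]
After rule 1: zikkuppiggelu
Rule 2: no segment meets the rule's conditions; no change.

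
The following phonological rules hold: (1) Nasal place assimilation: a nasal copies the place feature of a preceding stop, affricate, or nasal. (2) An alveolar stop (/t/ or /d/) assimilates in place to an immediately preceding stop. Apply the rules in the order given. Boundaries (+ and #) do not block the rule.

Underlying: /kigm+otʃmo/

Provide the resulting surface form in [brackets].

[kigŋ+otʃɲo]

Rule 1: /m/ after /g/ (velar) → [ŋ]
Rule 1: /m/ after /tʃ/ (palatal) → [ɲ]
After rule 1: kigŋ+otʃɲo
Rule 2: no segment meets the rule's conditions; no change.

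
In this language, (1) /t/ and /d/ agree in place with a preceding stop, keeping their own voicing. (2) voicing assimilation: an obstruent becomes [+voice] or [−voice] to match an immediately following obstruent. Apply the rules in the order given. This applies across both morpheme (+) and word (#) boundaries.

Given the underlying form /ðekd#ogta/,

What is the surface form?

Rule 1: /d/ after /k/ (velar) → [g]
Rule 1: /t/ after /g/ (velar) → [k]
After rule 1: ðekg#ogka
Rule 2: /k/ before /g/ (voiced) → [g]
Rule 2: /g/ before /k/ (voiceless) → [k]

[ðegg#okka]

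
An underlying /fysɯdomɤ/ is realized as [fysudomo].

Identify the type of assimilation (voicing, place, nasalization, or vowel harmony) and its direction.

/ɯ/→[u] /ɤ/→[o].
Vowels agree with the first vowel, so the harmony is progressive.

vowel harmony, progressive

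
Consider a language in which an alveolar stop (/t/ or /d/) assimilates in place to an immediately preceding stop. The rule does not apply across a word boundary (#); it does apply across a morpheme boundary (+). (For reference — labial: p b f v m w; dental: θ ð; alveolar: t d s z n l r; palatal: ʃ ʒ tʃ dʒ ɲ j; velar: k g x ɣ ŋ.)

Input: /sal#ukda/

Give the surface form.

[sal#ukga]

/d/ after /k/ (velar) → [g]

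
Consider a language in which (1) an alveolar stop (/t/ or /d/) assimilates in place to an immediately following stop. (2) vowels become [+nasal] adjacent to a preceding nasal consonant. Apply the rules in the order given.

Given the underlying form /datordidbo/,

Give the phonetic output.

[datordibbo]

Rule 1: /d/ before /b/ (labial) → [b]
After rule 1: datordibbo
Rule 2: no segment meets the rule's conditions; no change.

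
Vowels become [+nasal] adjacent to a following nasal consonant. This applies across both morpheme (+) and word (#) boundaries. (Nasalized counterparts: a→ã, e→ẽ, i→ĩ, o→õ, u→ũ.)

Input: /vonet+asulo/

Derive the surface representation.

[võnet+asulo]

/o/ before nasal /n/ → [õ]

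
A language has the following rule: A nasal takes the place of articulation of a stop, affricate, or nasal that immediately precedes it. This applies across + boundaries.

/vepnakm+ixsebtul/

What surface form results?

/n/ after /p/ (labial) → [m]
/m/ after /k/ (velar) → [ŋ]

[vepmakŋ+ixsebtul]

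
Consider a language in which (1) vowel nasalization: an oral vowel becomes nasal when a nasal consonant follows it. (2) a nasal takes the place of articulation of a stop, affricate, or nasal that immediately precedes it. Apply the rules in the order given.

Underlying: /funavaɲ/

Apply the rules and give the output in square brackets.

Rule 1: /u/ before nasal /n/ → [ũ]
Rule 1: /a/ before nasal /ɲ/ → [ã]
After rule 1: fũnavãɲ
Rule 2: no segment meets the rule's conditions; no change.

[fũnavãɲ]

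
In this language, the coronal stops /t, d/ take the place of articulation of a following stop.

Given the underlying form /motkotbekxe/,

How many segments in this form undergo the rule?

/t/ before /k/ (velar) → [k]
/t/ before /b/ (labial) → [p]
2 segments change.

2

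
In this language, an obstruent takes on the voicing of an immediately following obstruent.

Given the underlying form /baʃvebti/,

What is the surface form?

/ʃ/ before /v/ (voiced) → [ʒ]
/b/ before /t/ (voiceless) → [p]

[baʒvepti]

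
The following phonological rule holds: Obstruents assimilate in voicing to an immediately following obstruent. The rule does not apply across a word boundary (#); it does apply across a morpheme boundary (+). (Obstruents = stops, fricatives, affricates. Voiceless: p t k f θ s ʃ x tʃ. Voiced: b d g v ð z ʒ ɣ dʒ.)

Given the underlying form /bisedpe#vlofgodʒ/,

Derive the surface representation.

[bisetpe#vlovgodʒ]

/d/ before /p/ (voiceless) → [t]
/f/ before /g/ (voiced) → [v]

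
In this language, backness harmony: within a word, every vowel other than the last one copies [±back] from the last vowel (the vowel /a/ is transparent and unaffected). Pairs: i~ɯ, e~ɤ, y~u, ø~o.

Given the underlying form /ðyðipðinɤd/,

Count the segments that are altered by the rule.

3

/y/ harmonizes with /ɤ/ ([+back]) → [u]
/i/ harmonizes with /ɤ/ ([+back]) → [ɯ]
/i/ harmonizes with /ɤ/ ([+back]) → [ɯ]
3 segments change.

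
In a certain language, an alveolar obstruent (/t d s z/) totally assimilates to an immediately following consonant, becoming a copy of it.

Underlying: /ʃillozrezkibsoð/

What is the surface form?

[ʃillorrekkibsoð]

/z/ before /r/ → [r] (total assimilation)
/z/ before /k/ → [k] (total assimilation)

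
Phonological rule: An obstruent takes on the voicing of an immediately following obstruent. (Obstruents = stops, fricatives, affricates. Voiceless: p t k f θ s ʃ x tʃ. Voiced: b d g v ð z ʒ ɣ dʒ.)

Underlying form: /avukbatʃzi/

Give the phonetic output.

[avugbadʒzi]

/k/ before /b/ (voiced) → [g]
/tʃ/ before /z/ (voiced) → [dʒ]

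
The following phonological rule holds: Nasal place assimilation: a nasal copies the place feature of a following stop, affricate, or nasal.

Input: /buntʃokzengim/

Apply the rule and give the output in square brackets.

/n/ before /tʃ/ (palatal) → [ɲ]
/n/ before /g/ (velar) → [ŋ]

[buɲtʃokzeŋgim]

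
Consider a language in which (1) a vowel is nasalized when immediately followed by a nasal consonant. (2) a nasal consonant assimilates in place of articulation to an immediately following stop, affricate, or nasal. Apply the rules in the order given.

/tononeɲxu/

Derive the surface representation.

[tõnõnẽɲxu]

Rule 1: /o/ before nasal /n/ → [õ]
Rule 1: /o/ before nasal /n/ → [õ]
Rule 1: /e/ before nasal /ɲ/ → [ẽ]
After rule 1: tõnõnẽɲxu
Rule 2: no segment meets the rule's conditions; no change.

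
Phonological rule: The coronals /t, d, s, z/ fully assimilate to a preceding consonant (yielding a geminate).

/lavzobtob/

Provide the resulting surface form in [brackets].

/z/ after /v/ → [v] (total assimilation)
/t/ after /b/ → [b] (total assimilation)

[lavvobbob]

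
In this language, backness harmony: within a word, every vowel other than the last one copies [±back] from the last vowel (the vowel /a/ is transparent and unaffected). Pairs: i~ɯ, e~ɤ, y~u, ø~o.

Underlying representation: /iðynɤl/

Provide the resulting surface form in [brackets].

[ɯðunɤl]

/i/ harmonizes with /ɤ/ ([+back]) → [ɯ]
/y/ harmonizes with /ɤ/ ([+back]) → [u]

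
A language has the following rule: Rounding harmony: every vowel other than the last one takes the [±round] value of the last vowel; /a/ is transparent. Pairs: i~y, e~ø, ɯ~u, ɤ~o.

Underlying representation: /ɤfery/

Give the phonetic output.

/ɤ/ harmonizes with /y/ ([+round]) → [o]
/e/ harmonizes with /y/ ([+round]) → [ø]

[oføry]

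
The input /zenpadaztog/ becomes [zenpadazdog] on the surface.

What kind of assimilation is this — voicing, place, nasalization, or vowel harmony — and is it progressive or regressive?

voicing assimilation, progressive

/t/→[d].
Each target copies a feature from the preceding segment, so the direction is progressive.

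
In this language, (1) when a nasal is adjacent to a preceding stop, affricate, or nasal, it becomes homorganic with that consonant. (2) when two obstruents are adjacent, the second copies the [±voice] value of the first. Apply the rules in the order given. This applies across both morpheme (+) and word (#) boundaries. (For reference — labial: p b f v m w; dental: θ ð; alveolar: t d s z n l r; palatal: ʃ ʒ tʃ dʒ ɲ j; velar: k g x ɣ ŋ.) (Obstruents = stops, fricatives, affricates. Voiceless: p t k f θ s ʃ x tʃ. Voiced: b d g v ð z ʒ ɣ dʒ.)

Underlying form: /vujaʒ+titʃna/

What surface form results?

Rule 1: /n/ after /tʃ/ (palatal) → [ɲ]
After rule 1: vujaʒ+titʃɲa
Rule 2: /t/ after /ʒ/ (voiced) → [d]

[vujaʒ+ditʃɲa]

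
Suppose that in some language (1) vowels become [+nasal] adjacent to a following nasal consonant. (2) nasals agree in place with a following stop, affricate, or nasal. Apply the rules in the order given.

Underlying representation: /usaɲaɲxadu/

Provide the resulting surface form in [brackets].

Rule 1: /a/ before nasal /ɲ/ → [ã]
Rule 1: /a/ before nasal /ɲ/ → [ã]
After rule 1: usãɲãɲxadu
Rule 2: no segment meets the rule's conditions; no change.

[usãɲãɲxadu]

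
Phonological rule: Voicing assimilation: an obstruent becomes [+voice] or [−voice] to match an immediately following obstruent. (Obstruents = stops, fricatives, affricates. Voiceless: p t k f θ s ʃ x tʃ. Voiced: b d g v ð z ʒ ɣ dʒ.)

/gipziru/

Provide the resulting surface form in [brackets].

[gibziru]

/p/ before /z/ (voiced) → [b]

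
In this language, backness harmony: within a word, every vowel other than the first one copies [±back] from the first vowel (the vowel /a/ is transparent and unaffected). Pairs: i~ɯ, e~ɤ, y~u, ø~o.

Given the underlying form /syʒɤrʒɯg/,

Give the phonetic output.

[syʒerʒig]

/ɤ/ harmonizes with /y/ ([-back]) → [e]
/ɯ/ harmonizes with /y/ ([-back]) → [i]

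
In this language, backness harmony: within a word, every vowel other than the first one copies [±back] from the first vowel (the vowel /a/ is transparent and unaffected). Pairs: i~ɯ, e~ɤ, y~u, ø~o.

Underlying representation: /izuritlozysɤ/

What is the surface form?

[izyritløzyse]

/u/ harmonizes with /i/ ([-back]) → [y]
/o/ harmonizes with /i/ ([-back]) → [ø]
/ɤ/ harmonizes with /i/ ([-back]) → [e]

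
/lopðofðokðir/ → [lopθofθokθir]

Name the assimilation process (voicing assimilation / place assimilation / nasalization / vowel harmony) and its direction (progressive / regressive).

voicing assimilation, progressive

/ð/→[θ] /ð/→[θ] /ð/→[θ].
Each target copies a feature from the preceding segment, so the direction is progressive.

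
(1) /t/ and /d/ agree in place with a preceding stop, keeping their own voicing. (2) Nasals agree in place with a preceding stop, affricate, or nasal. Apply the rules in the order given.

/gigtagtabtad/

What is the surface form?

Rule 1: /t/ after /g/ (velar) → [k]
Rule 1: /t/ after /g/ (velar) → [k]
Rule 1: /t/ after /b/ (labial) → [p]
After rule 1: gigkagkabpad
Rule 2: no segment meets the rule's conditions; no change.

[gigkagkabpad]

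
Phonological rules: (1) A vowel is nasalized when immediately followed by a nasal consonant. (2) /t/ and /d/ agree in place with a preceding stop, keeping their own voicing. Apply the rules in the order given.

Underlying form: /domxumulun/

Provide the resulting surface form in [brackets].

[dõmxũmulũn]

Rule 1: /o/ before nasal /m/ → [õ]
Rule 1: /u/ before nasal /m/ → [ũ]
Rule 1: /u/ before nasal /n/ → [ũ]
After rule 1: dõmxũmulũn
Rule 2: no segment meets the rule's conditions; no change.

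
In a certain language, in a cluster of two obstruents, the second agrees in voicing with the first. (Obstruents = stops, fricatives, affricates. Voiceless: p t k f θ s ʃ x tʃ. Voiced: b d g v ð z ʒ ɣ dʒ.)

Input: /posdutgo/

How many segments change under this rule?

/d/ after /s/ (voiceless) → [t]
/g/ after /t/ (voiceless) → [k]
2 segments change.

2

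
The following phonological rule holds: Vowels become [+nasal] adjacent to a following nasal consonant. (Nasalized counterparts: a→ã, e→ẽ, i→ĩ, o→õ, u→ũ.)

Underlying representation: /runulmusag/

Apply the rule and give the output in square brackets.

/u/ before nasal /n/ → [ũ]

[rũnulmusag]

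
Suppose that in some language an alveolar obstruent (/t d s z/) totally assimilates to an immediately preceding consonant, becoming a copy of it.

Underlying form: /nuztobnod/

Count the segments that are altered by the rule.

1

/t/ after /z/ → [z] (total assimilation)
1 segment changes.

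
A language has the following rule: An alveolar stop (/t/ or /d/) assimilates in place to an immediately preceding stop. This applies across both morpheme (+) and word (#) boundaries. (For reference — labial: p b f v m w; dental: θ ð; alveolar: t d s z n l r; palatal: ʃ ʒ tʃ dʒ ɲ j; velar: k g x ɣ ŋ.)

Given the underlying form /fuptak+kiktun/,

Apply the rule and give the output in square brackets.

[fuppak+kikkun]

/t/ after /p/ (labial) → [p]
/t/ after /k/ (velar) → [k]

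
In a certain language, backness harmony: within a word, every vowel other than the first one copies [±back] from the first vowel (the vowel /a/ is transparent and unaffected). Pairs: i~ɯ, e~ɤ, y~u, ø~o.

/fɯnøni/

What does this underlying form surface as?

/ø/ harmonizes with /ɯ/ ([+back]) → [o]
/i/ harmonizes with /ɯ/ ([+back]) → [ɯ]

[fɯnonɯ]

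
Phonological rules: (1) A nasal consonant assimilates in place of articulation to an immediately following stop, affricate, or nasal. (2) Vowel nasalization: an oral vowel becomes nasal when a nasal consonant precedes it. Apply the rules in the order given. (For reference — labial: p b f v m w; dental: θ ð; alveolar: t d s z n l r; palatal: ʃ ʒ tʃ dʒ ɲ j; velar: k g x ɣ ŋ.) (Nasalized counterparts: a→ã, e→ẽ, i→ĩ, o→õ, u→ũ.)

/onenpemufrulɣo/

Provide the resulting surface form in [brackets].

[onẽmpemũfrulɣo]

Rule 1: /n/ before /p/ (labial) → [m]
After rule 1: onempemufrulɣo
Rule 2: /e/ after nasal /n/ → [ẽ]
Rule 2: /u/ after nasal /m/ → [ũ]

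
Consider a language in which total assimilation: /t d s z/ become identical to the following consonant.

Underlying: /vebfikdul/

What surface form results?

no segment meets the rule's conditions; no change.

[vebfikdul]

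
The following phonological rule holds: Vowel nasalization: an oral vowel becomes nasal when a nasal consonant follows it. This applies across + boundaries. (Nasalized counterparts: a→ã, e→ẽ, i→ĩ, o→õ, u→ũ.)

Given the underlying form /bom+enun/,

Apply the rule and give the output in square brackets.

/o/ before nasal /m/ → [õ]
/e/ before nasal /n/ → [ẽ]
/u/ before nasal /n/ → [ũ]

[bõm+ẽnũn]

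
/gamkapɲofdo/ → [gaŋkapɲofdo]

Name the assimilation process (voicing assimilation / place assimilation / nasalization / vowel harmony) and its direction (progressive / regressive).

place assimilation, regressive

/m/→[ŋ].
Each target copies a feature from the following segment, so the direction is regressive.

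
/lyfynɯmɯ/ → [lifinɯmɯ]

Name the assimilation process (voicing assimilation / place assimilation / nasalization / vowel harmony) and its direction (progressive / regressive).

/y/→[i] /y/→[i].
Vowels agree with the last vowel, so the harmony is regressive.

vowel harmony, regressive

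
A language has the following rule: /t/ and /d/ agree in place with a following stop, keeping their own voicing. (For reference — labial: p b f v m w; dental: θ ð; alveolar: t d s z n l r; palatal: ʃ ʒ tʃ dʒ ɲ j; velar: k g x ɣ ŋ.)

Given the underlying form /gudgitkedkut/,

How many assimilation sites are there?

3

/d/ before /g/ (velar) → [g]
/t/ before /k/ (velar) → [k]
/d/ before /k/ (velar) → [g]
3 segments change.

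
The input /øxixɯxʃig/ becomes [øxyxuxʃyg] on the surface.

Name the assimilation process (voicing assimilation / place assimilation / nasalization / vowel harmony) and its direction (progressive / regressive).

/i/→[y] /ɯ/→[u] /i/→[y].
Vowels agree with the first vowel, so the harmony is progressive.

vowel harmony, progressive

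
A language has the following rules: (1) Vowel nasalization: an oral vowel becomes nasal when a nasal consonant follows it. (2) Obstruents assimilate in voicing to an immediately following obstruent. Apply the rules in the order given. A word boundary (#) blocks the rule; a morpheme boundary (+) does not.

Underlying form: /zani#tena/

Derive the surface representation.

[zãni#tẽna]

Rule 1: /a/ before nasal /n/ → [ã]
Rule 1: /e/ before nasal /n/ → [ẽ]
After rule 1: zãni#tẽna
Rule 2: no segment meets the rule's conditions; no change.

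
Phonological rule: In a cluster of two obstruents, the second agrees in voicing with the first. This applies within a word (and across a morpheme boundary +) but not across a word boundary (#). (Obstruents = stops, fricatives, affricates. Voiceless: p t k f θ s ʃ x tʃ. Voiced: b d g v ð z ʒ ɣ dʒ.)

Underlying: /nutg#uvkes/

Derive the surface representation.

[nutk#uvges]

/g/ after /t/ (voiceless) → [k]
/k/ after /v/ (voiced) → [g]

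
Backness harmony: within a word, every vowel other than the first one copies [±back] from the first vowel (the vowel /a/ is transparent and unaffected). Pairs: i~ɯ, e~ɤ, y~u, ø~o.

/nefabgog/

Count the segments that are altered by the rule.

1

/o/ harmonizes with /e/ ([-back]) → [ø]
1 segment changes.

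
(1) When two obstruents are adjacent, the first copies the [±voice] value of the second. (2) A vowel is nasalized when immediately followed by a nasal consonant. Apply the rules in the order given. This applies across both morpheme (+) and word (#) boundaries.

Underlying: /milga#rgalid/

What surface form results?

Rule 1: no segment meets the rule's conditions; no change.
After rule 1: milga#rgalid
Rule 2: no segment meets the rule's conditions; no change.

[milga#rgalid]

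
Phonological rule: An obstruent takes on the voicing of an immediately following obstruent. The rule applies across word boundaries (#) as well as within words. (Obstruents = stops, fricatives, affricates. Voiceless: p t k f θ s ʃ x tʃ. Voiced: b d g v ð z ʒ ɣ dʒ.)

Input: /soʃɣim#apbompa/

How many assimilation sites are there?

2

/ʃ/ before /ɣ/ (voiced) → [ʒ]
/p/ before /b/ (voiced) → [b]
2 segments change.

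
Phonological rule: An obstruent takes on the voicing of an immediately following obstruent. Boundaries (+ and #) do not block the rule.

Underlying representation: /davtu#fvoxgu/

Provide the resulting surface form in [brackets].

[daftu#vvoɣgu]

/v/ before /t/ (voiceless) → [f]
/f/ before /v/ (voiced) → [v]
/x/ before /g/ (voiced) → [ɣ]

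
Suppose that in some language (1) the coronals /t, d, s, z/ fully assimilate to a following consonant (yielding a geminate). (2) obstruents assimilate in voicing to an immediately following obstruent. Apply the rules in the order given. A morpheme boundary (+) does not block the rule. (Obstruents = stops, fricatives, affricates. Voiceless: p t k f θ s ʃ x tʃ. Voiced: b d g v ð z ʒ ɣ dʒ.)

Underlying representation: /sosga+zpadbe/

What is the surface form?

Rule 1: /s/ before /g/ → [g] (total assimilation)
Rule 1: /z/ before /p/ → [p] (total assimilation)
Rule 1: /d/ before /b/ → [b] (total assimilation)
After rule 1: sogga+ppabbe
Rule 2: no segment meets the rule's conditions; no change.

[sogga+ppabbe]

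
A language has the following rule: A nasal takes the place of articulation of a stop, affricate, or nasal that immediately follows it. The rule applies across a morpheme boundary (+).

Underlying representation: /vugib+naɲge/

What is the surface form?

/ɲ/ before /g/ (velar) → [ŋ]

[vugib+naŋge]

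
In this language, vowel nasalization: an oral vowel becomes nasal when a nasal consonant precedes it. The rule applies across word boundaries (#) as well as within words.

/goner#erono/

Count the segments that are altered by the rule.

/e/ after nasal /n/ → [ẽ]
/o/ after nasal /n/ → [õ]
2 segments change.

2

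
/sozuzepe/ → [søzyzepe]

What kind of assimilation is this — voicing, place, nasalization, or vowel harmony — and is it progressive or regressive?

vowel harmony, regressive

/o/→[ø] /u/→[y].
Vowels agree with the last vowel, so the harmony is regressive.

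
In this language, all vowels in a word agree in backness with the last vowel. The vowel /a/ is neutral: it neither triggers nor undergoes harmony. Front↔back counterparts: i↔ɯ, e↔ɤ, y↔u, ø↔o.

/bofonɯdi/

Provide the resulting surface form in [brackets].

[bøfønidi]

/o/ harmonizes with /i/ ([-back]) → [ø]
/o/ harmonizes with /i/ ([-back]) → [ø]
/ɯ/ harmonizes with /i/ ([-back]) → [i]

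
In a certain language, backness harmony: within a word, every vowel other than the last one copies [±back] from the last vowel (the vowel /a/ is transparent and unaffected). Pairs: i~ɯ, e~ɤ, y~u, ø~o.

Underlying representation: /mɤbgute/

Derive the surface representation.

/ɤ/ harmonizes with /e/ ([-back]) → [e]
/u/ harmonizes with /e/ ([-back]) → [y]

[mebgyte]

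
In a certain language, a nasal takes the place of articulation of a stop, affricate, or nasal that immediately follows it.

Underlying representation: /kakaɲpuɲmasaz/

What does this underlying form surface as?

[kakampummasaz]

/ɲ/ before /p/ (labial) → [m]
/ɲ/ before /m/ (labial) → [m]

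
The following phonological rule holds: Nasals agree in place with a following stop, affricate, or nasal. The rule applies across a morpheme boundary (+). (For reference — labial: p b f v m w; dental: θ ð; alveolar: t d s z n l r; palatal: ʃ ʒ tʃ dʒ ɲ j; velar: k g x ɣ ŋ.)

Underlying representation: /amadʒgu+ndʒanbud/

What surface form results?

/n/ before /dʒ/ (palatal) → [ɲ]
/n/ before /b/ (labial) → [m]

[amadʒgu+ɲdʒambud]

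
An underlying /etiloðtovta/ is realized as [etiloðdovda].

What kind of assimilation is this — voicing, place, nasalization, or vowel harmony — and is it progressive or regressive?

voicing assimilation, progressive

/t/→[d] /t/→[d].
Each target copies a feature from the preceding segment, so the direction is progressive.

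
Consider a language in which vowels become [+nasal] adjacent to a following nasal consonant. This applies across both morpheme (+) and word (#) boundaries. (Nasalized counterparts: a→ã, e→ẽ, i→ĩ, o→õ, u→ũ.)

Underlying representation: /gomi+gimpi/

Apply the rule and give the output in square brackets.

/o/ before nasal /m/ → [õ]
/i/ before nasal /m/ → [ĩ]

[gõmi+gĩmpi]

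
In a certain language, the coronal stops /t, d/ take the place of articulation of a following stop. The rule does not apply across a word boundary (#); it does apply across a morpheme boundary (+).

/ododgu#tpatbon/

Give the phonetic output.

[odoggu#ppapbon]

/d/ before /g/ (velar) → [g]
/t/ before /p/ (labial) → [p]
/t/ before /b/ (labial) → [p]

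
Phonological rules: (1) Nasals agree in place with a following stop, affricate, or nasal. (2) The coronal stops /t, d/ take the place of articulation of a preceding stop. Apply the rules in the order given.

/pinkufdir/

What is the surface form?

[piŋkufdir]

Rule 1: /n/ before /k/ (velar) → [ŋ]
After rule 1: piŋkufdir
Rule 2: no segment meets the rule's conditions; no change.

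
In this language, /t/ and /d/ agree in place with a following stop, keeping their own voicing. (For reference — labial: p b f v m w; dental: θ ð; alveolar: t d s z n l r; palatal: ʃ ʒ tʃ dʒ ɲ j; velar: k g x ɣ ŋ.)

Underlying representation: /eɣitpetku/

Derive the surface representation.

[eɣippekku]

/t/ before /p/ (labial) → [p]
/t/ before /k/ (velar) → [k]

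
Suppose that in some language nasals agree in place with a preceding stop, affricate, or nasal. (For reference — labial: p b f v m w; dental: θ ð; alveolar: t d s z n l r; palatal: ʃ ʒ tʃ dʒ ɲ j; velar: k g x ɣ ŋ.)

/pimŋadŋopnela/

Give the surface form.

[pimmadnopmela]

/ŋ/ after /m/ (labial) → [m]
/ŋ/ after /d/ (alveolar) → [n]
/n/ after /p/ (labial) → [m]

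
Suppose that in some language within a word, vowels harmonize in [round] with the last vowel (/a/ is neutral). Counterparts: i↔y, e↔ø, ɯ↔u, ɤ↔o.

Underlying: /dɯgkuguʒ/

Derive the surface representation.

[dugkuguʒ]

/ɯ/ harmonizes with /u/ ([+round]) → [u]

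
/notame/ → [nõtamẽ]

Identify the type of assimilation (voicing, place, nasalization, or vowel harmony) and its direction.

nasalization, progressive

/o/→[õ] /e/→[ẽ].
Each target copies a feature from the preceding segment, so the direction is progressive.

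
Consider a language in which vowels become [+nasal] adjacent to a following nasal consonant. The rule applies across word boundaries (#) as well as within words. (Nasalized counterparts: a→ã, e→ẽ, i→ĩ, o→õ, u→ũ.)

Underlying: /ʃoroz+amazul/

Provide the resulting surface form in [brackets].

[ʃoroz+ãmazul]

/a/ before nasal /m/ → [ã]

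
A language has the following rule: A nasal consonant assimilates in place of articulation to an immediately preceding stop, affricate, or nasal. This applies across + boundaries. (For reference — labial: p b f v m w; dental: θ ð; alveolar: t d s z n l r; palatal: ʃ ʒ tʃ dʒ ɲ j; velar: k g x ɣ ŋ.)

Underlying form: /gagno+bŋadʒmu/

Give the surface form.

/n/ after /g/ (velar) → [ŋ]
/ŋ/ after /b/ (labial) → [m]
/m/ after /dʒ/ (palatal) → [ɲ]

[gagŋo+bmadʒɲu]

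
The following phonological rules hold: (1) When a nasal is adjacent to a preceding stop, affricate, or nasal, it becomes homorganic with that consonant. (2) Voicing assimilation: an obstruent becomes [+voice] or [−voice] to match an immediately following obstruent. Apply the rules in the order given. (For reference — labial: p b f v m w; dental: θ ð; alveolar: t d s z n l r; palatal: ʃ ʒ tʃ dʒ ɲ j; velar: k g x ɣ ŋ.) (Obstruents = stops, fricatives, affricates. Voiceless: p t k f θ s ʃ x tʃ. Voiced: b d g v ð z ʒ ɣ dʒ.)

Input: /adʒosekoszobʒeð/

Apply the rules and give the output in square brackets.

[adʒosekozzobʒeð]

Rule 1: no segment meets the rule's conditions; no change.
After rule 1: adʒosekoszobʒeð
Rule 2: /s/ before /z/ (voiced) → [z]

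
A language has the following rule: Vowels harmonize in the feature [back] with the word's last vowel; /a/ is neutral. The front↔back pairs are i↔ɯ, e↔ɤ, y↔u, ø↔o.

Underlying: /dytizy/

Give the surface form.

no segment meets the rule's conditions; no change.

[dytizy]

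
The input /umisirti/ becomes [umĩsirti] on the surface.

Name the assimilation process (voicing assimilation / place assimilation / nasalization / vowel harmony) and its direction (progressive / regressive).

/i/→[ĩ].
Each target copies a feature from the preceding segment, so the direction is progressive.

nasalization, progressive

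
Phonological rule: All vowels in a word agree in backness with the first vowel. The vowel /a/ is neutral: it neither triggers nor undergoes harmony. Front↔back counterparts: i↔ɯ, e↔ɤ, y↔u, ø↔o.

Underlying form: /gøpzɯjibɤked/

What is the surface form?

/ɯ/ harmonizes with /ø/ ([-back]) → [i]
/ɤ/ harmonizes with /ø/ ([-back]) → [e]

[gøpzijibeked]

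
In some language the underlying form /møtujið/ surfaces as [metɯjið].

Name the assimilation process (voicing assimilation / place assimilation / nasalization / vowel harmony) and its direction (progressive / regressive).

/ø/→[e] /u/→[ɯ].
Vowels agree with the last vowel, so the harmony is regressive.

vowel harmony, regressive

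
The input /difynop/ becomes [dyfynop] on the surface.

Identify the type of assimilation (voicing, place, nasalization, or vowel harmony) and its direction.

/i/→[y].
Vowels agree with the last vowel, so the harmony is regressive.

vowel harmony, regressive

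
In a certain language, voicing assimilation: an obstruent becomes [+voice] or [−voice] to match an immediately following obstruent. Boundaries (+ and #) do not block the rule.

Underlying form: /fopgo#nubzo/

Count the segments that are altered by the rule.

/p/ before /g/ (voiced) → [b]
1 segment changes.

1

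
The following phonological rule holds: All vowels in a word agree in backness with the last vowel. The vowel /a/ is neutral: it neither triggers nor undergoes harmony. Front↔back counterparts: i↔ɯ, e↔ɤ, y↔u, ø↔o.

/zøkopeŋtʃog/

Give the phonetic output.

[zokopɤŋtʃog]

/ø/ harmonizes with /o/ ([+back]) → [o]
/e/ harmonizes with /o/ ([+back]) → [ɤ]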